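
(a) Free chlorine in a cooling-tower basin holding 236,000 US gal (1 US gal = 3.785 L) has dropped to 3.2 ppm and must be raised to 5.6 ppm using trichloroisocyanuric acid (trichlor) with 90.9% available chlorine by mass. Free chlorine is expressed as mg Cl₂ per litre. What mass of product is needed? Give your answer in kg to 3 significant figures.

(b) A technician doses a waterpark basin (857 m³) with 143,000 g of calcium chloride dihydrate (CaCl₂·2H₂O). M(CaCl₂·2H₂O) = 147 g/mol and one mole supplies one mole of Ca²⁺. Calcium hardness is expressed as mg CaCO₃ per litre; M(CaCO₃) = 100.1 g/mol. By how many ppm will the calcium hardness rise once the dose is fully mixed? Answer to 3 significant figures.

(a) Volume: 236,000 US gal × 3.785 L/gal = 893,260 L.
(a) Chlorine deficit: 5.6 − 3.2 = 2.4 ppm = 2.4 mg/L as Cl₂.
(a) Cl₂ equivalent needed: 2.4 mg/L × 893,260 L = 2,144,000 mg = 2144 g.
(a) Product at 90.9% available chlorine: 2144 / 0.909 = 2358 g.

(b) Volume: 857 m³ = 857,000 L.
(b) Moles of Ca²⁺: 143,000 g ÷ 147 g/mol = 972.8 mol.
(b) As CaCO₃: 972.8 mol × 100.1 g/mol = 97,380 g.
(b) Rise: 97,380 g / 857,000 L × 1000 = 113.6 mg/L.

(a) 2.36 kg; (b) 114 ppm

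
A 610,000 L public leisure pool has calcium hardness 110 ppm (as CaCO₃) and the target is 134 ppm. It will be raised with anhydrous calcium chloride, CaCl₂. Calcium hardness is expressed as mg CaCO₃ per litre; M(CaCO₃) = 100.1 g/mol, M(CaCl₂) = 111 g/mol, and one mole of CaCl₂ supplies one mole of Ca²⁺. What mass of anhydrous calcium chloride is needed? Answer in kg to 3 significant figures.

16.2 kg

Hardness to add: (134 − 110) = 24 mg/L as CaCO₃ × 610,000 L = 14,640 g as CaCO₃.
Moles of Ca²⁺ (1 mol Ca²⁺ ≡ 1 mol CaCO₃): 14,640 / 100.1 g/mol = 146.3 mol.
Mass of CaCl₂: 146.3 × 111 = 16,230 g.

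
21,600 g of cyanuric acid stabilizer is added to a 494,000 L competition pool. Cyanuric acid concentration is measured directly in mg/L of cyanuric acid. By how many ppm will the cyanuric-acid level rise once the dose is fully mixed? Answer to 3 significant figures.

Rise: 21,600 g / 494,000 L × 1000 = 43.72 mg/L.

43.7 ppm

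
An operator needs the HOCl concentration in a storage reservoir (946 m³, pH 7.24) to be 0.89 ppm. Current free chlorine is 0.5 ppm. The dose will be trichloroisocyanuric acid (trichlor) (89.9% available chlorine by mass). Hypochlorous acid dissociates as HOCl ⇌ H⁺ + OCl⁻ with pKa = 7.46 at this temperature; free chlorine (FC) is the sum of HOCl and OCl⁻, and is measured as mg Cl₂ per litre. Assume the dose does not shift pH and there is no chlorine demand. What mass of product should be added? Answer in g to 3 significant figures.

975 g

Volume: 946 m³ = 946,000 L.
[OCl⁻]/[HOCl] = 10^(pH − pKa) = 10^(7.24 − 7.46) = 0.6026; fraction as HOCl = 1/(1 + 0.6026) = 0.624.
Free chlorine required for 0.89 ppm HOCl: 0.89 / 0.624 = 1.426 ppm.
FC to add: 1.426 − 0.5 = 0.9263 mg/L as Cl₂.
Cl₂ equivalent: 0.9263 mg/L × 946,000 L = 876.3 g.
Product at 89.9% available Cl: 876.3 / 0.899 = 974.7 g.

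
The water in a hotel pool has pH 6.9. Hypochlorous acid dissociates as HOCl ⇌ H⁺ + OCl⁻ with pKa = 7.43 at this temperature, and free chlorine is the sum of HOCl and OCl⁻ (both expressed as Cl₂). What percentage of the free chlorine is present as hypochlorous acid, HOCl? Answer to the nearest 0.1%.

77.2%

[OCl⁻]/[HOCl] = 10^(pH − pKa) = 10^(6.9 − 7.43) = 10^-0.53 = 0.2951.
Fraction as HOCl = 1 / (1 + 0.2951) = 0.7721.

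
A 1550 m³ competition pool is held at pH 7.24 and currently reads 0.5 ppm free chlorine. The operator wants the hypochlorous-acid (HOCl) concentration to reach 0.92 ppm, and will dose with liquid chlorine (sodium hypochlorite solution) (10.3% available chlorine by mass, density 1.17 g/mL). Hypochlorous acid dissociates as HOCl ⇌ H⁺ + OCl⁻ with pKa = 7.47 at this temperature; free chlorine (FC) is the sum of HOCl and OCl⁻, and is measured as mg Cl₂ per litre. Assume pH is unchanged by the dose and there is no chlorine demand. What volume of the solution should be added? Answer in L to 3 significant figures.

Volume: 1550 m³ = 1,550,000 L.
[OCl⁻]/[HOCl] = 10^(pH − pKa) = 10^(7.24 − 7.47) = 0.5888; fraction as HOCl = 1/(1 + 0.5888) = 0.6294.
Free chlorine required for 0.92 ppm HOCl: 0.92 / 0.6294 = 1.462 ppm.
FC to add: 1.462 − 0.5 = 0.9617 mg/L as Cl₂.
Cl₂ equivalent: 0.9617 mg/L × 1,550,000 L = 1491 g.
Product at 10.3% available Cl: 1491 / 0.103 = 14,470 g.
Volume: 14,470 g ÷ 1.17 g/mL = 12,370 mL.

12.4 L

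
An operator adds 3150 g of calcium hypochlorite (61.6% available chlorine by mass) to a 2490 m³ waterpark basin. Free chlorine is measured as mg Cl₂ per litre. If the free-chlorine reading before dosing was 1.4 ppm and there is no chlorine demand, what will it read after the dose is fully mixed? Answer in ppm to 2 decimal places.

Volume: 2490 m³ = 2,490,000 L.
Available chlorine delivered: 3150 g × 0.616 = 1940 g as Cl₂.
Concentration rise: 1940 g / 2,490,000 L = 0.7793 mg/L = 0.78 ppm.
Final FC: 1.4 + 0.78 = 2.18 ppm.

2.18 ppm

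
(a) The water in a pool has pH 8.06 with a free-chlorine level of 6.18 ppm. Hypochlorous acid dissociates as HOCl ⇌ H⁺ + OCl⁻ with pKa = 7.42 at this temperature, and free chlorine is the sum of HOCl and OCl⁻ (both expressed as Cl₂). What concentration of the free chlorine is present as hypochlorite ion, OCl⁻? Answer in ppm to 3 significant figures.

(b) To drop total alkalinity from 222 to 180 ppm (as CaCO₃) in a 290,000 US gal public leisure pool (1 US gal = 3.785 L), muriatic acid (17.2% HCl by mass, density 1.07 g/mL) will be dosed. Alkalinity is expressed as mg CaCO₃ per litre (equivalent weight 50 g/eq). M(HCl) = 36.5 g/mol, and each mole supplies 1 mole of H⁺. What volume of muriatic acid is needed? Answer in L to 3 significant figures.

(a) [OCl⁻]/[HOCl] = 10^(pH − pKa) = 10^(8.06 − 7.42) = 10^0.64 = 4.365.
(a) Fraction as HOCl = 1 / (1 + 4.365) = 0.1864.
(a) OCl⁻ = (1 − 0.1864) × 6.18 ppm = 5.028 ppm.

(b) Volume: 290,000 US gal × 3.785 L/gal = 1,097,650 L.
(b) Alkalinity to neutralize: (222 − 180) = 42 mg/L as CaCO₃ × 1,097,650 L = 46,100 g as CaCO₃.
(b) Equivalents of H⁺ required: 46,100 ÷ 50 g/eq = 922 eq = 922 mol HCl.
(b) Mass of HCl: 922 × 36.5 = 33,650 g.
(b) Mass of 17.2% solution: 33,650 / 0.172 = 195,700 g.
(b) Volume: 195,700 g ÷ 1.07 g/mL = 182,900 mL.

(a) 5.03 ppm; (b) 183 L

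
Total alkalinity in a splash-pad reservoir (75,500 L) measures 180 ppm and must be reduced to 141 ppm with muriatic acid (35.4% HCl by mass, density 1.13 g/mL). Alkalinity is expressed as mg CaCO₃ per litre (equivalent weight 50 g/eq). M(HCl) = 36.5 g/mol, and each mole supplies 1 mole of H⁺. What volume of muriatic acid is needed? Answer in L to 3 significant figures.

5.37 L

Alkalinity to neutralize: (180 − 141) = 39 mg/L as CaCO₃ × 75,500 L = 2944 g as CaCO₃.
Equivalents of H⁺ required: 2944 ÷ 50 g/eq = 58.89 eq = 58.89 mol HCl.
Mass of HCl: 58.89 × 36.5 = 2149 g.
Mass of 35.4% solution: 2149 / 0.354 = 6072 g.
Volume: 6072 g ÷ 1.13 g/mL = 5373 mL.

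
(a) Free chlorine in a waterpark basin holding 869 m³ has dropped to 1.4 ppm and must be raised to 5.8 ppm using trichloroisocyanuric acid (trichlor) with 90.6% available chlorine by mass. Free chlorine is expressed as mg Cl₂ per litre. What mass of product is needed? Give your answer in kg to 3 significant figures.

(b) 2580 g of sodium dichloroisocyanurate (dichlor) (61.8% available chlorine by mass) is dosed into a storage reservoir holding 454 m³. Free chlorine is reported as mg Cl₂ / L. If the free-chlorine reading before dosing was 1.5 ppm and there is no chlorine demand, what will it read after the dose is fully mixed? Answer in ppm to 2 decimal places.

(a) Volume: 869 m³ = 869,000 L.
(a) Chlorine deficit: 5.8 − 1.4 = 4.4 ppm = 4.4 mg/L as Cl₂.
(a) Cl₂ equivalent needed: 4.4 mg/L × 869,000 L = 3,824,000 mg = 3824 g.
(a) Product at 90.6% available chlorine: 3824 / 0.906 = 4220 g.

(b) Volume: 454 m³ = 454,000 L.
(b) Available chlorine delivered: 2580 g × 0.618 = 1594 g as Cl₂.
(b) Concentration rise: 1594 g / 454,000 L = 3.512 mg/L = 3.51 ppm.
(b) Final FC: 1.5 + 3.51 = 5.01 ppm.

(a) 4.22 kg; (b) 5.01 ppm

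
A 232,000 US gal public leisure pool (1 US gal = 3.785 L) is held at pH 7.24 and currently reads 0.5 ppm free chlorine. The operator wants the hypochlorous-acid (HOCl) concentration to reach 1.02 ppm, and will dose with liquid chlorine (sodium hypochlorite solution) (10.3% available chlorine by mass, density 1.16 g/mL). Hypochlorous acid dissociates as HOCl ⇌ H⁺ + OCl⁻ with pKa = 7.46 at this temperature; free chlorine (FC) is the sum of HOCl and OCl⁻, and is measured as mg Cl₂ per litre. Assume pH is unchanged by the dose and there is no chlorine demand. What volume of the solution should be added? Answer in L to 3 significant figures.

Volume: 232,000 US gal × 3.785 L/gal = 878,120 L.
[OCl⁻]/[HOCl] = 10^(pH − pKa) = 10^(7.24 − 7.46) = 0.6026; fraction as HOCl = 1/(1 + 0.6026) = 0.624.
Free chlorine required for 1.02 ppm HOCl: 1.02 / 0.624 = 1.635 ppm.
FC to add: 1.635 − 0.5 = 1.135 mg/L as Cl₂.
Cl₂ equivalent: 1.135 mg/L × 878,120 L = 996.3 g.
Product at 10.3% available Cl: 996.3 / 0.103 = 9673 g.
Volume: 9673 g ÷ 1.16 g/mL = 8339 mL.

8.34 L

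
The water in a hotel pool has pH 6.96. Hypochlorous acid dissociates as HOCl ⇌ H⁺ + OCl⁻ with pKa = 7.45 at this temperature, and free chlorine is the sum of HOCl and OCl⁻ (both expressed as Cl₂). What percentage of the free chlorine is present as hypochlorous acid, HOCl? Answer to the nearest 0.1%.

[OCl⁻]/[HOCl] = 10^(pH − pKa) = 10^(6.96 − 7.45) = 10^-0.49 = 0.3236.
Fraction as HOCl = 1 / (1 + 0.3236) = 0.7555.

75.6%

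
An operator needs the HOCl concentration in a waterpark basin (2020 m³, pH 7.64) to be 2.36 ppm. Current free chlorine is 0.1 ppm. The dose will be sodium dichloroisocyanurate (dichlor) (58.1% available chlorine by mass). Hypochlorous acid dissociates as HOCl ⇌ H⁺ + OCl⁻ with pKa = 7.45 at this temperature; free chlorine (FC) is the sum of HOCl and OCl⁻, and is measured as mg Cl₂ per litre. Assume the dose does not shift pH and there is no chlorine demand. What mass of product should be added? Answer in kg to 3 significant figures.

Volume: 2020 m³ = 2,020,000 L.
[OCl⁻]/[HOCl] = 10^(pH − pKa) = 10^(7.64 − 7.45) = 1.549; fraction as HOCl = 1/(1 + 1.549) = 0.3923.
Free chlorine required for 2.36 ppm HOCl: 2.36 / 0.3923 = 6.015 ppm.
FC to add: 6.015 − 0.1 = 5.915 mg/L as Cl₂.
Cl₂ equivalent: 5.915 mg/L × 2,020,000 L = 11,950 g.
Product at 58.1% available Cl: 11,950 / 0.581 = 20,570 g.

20.6 kg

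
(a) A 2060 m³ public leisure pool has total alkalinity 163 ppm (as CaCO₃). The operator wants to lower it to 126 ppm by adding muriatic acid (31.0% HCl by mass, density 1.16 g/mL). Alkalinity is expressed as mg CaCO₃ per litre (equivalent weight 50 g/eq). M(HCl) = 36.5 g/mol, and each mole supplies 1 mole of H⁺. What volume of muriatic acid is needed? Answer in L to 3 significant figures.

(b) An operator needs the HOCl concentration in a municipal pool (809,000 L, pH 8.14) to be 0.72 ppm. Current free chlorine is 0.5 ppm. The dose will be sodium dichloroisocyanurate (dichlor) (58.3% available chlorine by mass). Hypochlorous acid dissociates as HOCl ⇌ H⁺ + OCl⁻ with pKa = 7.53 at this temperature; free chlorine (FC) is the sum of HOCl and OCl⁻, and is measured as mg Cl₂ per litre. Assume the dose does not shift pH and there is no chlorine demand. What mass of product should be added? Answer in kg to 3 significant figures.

(a) Volume: 2060 m³ = 2,060,000 L.
(a) Alkalinity to neutralize: (163 − 126) = 37 mg/L as CaCO₃ × 2,060,000 L = 76,220 g as CaCO₃.
(a) Equivalents of H⁺ required: 76,220 ÷ 50 g/eq = 1524 eq = 1524 mol HCl.
(a) Mass of HCl: 1524 × 36.5 = 55,640 g.
(a) Mass of 31.0% solution: 55,640 / 0.31 = 179,500 g.
(a) Volume: 179,500 g ÷ 1.16 g/mL = 154,700 mL.

(b) [OCl⁻]/[HOCl] = 10^(pH − pKa) = 10^(8.14 − 7.53) = 4.074; fraction as HOCl = 1/(1 + 4.074) = 0.1971.
(b) Free chlorine required for 0.72 ppm HOCl: 0.72 / 0.1971 = 3.653 ppm.
(b) FC to add: 3.653 − 0.5 = 3.153 mg/L as Cl₂.
(b) Cl₂ equivalent: 3.153 mg/L × 809,000 L = 2551 g.
(b) Product at 58.3% available Cl: 2551 / 0.583 = 4375 g.

(a) 155 L; (b) 4.38 kg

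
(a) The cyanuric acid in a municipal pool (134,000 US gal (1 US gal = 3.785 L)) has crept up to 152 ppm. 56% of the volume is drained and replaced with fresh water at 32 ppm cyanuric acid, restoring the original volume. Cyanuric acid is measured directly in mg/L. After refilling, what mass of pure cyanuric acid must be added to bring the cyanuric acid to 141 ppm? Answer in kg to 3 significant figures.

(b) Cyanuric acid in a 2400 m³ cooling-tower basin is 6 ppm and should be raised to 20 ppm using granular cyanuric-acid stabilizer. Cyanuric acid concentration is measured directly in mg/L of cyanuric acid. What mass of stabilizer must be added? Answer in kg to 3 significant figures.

(a) Volume: 134,000 US gal × 3.785 L/gal = 507,190 L.
(a) After draining 56% and refilling: 152 × 0.44 + 32 × 0.56 = 84.8 ppm.
(a) Deficit to target: 141 − 84.8 = 56.2 mg/L.
(a) Mass: 56.2 mg/L × 507,190 L = 28,500 g cyanuric acid.

(b) Volume: 2400 m³ = 2,400,000 L.
(b) CYA to add: (20 − 6) = 14 mg/L × 2,400,000 L = 33,600 g cyanuric acid.

(a) 28.5 kg; (b) 33.6 kg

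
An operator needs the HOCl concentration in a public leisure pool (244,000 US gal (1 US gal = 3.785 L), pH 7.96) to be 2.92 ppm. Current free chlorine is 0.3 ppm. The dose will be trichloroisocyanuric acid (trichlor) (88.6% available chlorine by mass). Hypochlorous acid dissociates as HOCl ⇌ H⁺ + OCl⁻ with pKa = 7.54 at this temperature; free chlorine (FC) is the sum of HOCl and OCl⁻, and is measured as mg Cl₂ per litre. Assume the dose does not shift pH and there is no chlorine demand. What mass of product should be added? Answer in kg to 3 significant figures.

10.7 kg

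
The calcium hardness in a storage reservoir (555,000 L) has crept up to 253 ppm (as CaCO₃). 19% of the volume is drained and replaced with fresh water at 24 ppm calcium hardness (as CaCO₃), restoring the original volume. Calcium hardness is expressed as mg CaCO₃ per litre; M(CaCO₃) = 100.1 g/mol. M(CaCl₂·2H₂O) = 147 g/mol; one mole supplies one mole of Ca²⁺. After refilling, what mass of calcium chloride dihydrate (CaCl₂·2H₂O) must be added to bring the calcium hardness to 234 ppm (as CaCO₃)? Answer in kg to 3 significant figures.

After draining 19% and refilling: 253 × 0.81 + 24 × 0.19 = 209.49 ppm.
Deficit to target: 234 − 209.49 = 24.51 mg/L.
As CaCO₃: 24.51 mg/L × 555,000 L = 13,600 g; ÷ 100.1 = 135.9 mol Ca²⁺.
Mass: 135.9 × 147 = 19,980 g.

20.0 kg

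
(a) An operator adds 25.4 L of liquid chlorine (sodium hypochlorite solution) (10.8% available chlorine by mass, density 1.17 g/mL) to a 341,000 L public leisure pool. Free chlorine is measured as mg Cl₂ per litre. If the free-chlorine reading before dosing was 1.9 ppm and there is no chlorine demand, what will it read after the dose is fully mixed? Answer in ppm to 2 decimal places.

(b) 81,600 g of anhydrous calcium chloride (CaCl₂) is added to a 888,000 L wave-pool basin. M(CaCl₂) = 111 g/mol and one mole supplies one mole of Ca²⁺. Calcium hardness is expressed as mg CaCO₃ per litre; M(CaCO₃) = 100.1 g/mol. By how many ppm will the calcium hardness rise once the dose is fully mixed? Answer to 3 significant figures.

(a) Mass of solution: 25.4 L × 1000 mL/L × 1.17 g/mL = 29,720 g.
(a) Available chlorine delivered: 29,720 g × 0.108 = 3210 g as Cl₂.
(a) Concentration rise: 3210 g / 341,000 L = 9.412 mg/L = 9.41 ppm.
(a) Final FC: 1.9 + 9.41 = 11.31 ppm.

(b) Moles of Ca²⁺: 81,600 g ÷ 111 g/mol = 735.1 mol.
(b) As CaCO₃: 735.1 mol × 100.1 g/mol = 73,590 g.
(b) Rise: 73,590 g / 888,000 L × 1000 = 82.87 mg/L.

(a) 11.31 ppm; (b) 82.9 ppm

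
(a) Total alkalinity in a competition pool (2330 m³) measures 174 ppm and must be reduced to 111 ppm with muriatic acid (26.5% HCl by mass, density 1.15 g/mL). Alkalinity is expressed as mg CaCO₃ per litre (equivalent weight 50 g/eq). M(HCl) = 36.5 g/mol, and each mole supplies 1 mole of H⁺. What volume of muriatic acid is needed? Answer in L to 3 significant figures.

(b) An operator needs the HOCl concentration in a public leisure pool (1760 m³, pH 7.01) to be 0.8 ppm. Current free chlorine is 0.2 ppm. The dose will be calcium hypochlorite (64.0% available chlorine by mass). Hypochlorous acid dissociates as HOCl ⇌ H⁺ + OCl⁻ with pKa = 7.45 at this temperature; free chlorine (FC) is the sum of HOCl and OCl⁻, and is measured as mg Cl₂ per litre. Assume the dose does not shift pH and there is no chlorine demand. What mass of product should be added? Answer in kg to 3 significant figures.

(a) Volume: 2330 m³ = 2,330,000 L.
(a) Alkalinity to neutralize: (174 − 111) = 63 mg/L as CaCO₃ × 2,330,000 L = 146,800 g as CaCO₃.
(a) Equivalents of H⁺ required: 146,800 ÷ 50 g/eq = 2936 eq = 2936 mol HCl.
(a) Mass of HCl: 2936 × 36.5 = 107,200 g.
(a) Mass of 26.5% solution: 107,200 / 0.265 = 404,400 g.
(a) Volume: 404,400 g ÷ 1.15 g/mL = 351,600 mL.

(b) Volume: 1760 m³ = 1,760,000 L.
(b) [OCl⁻]/[HOCl] = 10^(pH − pKa) = 10^(7.01 − 7.45) = 0.3631; fraction as HOCl = 1/(1 + 0.3631) = 0.7336.
(b) Free chlorine required for 0.8 ppm HOCl: 0.8 / 0.7336 = 1.09 ppm.
(b) FC to add: 1.09 − 0.2 = 0.8905 mg/L as Cl₂.
(b) Cl₂ equivalent: 0.8905 mg/L × 1,760,000 L = 1567 g.
(b) Product at 64.0% available Cl: 1567 / 0.64 = 2449 g.

(a) 352 L; (b) 2.45 kg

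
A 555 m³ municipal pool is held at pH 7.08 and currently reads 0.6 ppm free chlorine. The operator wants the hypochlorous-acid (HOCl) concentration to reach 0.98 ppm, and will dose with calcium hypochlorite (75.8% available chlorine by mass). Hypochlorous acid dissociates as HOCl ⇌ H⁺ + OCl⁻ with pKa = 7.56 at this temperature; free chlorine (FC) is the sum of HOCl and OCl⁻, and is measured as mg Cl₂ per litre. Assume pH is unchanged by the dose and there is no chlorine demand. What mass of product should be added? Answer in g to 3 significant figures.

Volume: 555 m³ = 555,000 L.
[OCl⁻]/[HOCl] = 10^(pH − pKa) = 10^(7.08 − 7.56) = 0.3311; fraction as HOCl = 1/(1 + 0.3311) = 0.7512.
Free chlorine required for 0.98 ppm HOCl: 0.98 / 0.7512 = 1.305 ppm.
FC to add: 1.305 − 0.6 = 0.7045 mg/L as Cl₂.
Cl₂ equivalent: 0.7045 mg/L × 555,000 L = 391 g.
Product at 75.8% available Cl: 391 / 0.758 = 515.8 g.

516 g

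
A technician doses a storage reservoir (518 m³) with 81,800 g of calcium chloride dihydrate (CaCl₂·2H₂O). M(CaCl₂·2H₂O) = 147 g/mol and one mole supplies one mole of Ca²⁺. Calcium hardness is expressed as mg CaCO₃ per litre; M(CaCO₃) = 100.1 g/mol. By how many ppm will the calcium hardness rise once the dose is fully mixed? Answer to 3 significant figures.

Volume: 518 m³ = 518,000 L.
Moles of Ca²⁺: 81,800 g ÷ 147 g/mol = 556.5 mol.
As CaCO₃: 556.5 mol × 100.1 g/mol = 55,700 g.
Rise: 55,700 g / 518,000 L × 1000 = 107.5 mg/L.

108 ppm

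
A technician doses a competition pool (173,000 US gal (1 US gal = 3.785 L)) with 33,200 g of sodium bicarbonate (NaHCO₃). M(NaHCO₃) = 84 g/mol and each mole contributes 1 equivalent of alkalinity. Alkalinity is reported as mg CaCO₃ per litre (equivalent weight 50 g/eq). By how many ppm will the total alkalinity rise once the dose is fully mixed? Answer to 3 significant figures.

30.2 ppm

Volume: 173,000 US gal × 3.785 L/gal = 654,805 L.
Moles of NaHCO₃: 33,200 g ÷ 84 g/mol = 395.2 mol → 395.2 eq of alkalinity.
As CaCO₃: 395.2 eq × 50 g/eq = 19,760 g.
Rise: 19,760 g / 654,805 L × 1000 = 30.18 mg/L.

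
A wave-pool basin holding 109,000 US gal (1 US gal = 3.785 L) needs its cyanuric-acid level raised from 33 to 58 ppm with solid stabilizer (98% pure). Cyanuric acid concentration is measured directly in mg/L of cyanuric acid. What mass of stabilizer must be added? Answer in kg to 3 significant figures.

10.5 kg

Volume: 109,000 US gal × 3.785 L/gal = 412,565 L.
CYA to add: (58 − 33) = 25 mg/L × 412,565 L = 10,310 g cyanuric acid.
At 98% purity: 10,310 / 0.98 = 10,520 g product.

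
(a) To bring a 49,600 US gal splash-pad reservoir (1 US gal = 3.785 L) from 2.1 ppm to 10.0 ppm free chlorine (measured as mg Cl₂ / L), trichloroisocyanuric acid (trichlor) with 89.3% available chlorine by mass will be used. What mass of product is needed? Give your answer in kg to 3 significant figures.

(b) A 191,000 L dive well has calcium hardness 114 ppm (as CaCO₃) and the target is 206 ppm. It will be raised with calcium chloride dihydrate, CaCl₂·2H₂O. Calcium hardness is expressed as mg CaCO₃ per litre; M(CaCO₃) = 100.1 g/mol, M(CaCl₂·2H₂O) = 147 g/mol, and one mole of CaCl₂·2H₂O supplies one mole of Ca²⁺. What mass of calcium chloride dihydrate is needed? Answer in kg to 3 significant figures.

(a) 1.66 kg; (b) 25.8 kg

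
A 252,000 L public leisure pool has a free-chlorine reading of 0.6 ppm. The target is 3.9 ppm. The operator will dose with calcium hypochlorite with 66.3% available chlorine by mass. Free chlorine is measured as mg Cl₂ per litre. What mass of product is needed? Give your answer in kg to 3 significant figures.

1.25 kg

Chlorine deficit: 3.9 − 0.6 = 3.3 ppm = 3.3 mg/L as Cl₂.
Cl₂ equivalent needed: 3.3 mg/L × 252,000 L = 831,600 mg = 831.6 g.
Product at 66.3% available chlorine: 831.6 / 0.663 = 1254 g.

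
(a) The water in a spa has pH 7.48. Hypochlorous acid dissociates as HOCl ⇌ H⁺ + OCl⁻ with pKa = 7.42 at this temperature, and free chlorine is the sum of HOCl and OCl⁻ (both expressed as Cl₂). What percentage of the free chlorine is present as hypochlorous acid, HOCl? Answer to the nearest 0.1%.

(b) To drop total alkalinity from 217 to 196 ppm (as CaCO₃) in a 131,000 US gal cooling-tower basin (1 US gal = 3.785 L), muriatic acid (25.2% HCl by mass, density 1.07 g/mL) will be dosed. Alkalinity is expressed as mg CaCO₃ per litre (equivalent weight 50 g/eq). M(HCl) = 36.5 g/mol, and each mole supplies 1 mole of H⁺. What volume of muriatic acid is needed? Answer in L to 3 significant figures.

(a) 46.6%; (b) 28.2 L

(a) [OCl⁻]/[HOCl] = 10^(pH − pKa) = 10^(7.48 − 7.42) = 10^0.06 = 1.148.
(a) Fraction as HOCl = 1 / (1 + 1.148) = 0.4655.

(b) Volume: 131,000 US gal × 3.785 L/gal = 495,835 L.
(b) Alkalinity to neutralize: (217 − 196) = 21 mg/L as CaCO₃ × 495,835 L = 10,410 g as CaCO₃.
(b) Equivalents of H⁺ required: 10,410 ÷ 50 g/eq = 208.3 eq = 208.3 mol HCl.
(b) Mass of HCl: 208.3 × 36.5 = 7601 g.
(b) Mass of 25.2% solution: 7601 / 0.252 = 30,160 g.
(b) Volume: 30,160 g ÷ 1.07 g/mL = 28,190 mL.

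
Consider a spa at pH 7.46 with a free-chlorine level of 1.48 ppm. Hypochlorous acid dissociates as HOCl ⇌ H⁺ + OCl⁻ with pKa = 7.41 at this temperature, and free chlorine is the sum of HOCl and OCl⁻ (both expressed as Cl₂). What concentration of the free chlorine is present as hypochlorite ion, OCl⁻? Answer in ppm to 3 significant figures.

0.783 ppm

[OCl⁻]/[HOCl] = 10^(pH − pKa) = 10^(7.46 − 7.41) = 10^0.05 = 1.122.
Fraction as HOCl = 1 / (1 + 1.122) = 0.4712.
OCl⁻ = (1 − 0.4712) × 1.48 ppm = 0.7826 ppm.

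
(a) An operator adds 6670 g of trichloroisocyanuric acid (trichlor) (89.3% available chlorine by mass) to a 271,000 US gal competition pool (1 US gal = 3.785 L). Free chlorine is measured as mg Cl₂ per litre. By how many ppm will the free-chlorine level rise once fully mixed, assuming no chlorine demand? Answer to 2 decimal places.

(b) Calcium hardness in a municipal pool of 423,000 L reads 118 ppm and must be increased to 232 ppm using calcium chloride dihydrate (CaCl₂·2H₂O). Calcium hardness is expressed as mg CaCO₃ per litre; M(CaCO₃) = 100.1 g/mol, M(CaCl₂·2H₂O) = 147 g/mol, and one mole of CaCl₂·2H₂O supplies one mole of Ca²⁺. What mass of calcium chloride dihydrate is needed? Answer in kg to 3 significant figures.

(a) 5.81 ppm; (b) 70.8 kg

(a) Volume: 271,000 US gal × 3.785 L/gal = 1,025,735 L.
(a) Available chlorine delivered: 6670 g × 0.893 = 5956 g as Cl₂.
(a) Concentration rise: 5956 g / 1,025,735 L = 5.807 mg/L = 5.81 ppm.

(b) Hardness to add: (232 − 118) = 114 mg/L as CaCO₃ × 423,000 L = 48,220 g as CaCO₃.
(b) Moles of Ca²⁺ (1 mol Ca²⁺ ≡ 1 mol CaCO₃): 48,220 / 100.1 g/mol = 481.7 mol.
(b) Mass of CaCl₂·2H₂O: 481.7 × 147 = 70,820 g.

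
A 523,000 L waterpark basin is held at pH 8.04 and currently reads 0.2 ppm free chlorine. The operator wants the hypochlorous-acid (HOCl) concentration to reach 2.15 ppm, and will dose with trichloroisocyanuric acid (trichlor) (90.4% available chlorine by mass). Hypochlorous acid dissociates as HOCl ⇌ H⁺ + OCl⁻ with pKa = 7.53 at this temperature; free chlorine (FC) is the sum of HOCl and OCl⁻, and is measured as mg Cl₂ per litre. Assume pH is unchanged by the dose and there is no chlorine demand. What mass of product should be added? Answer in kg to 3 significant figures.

5.15 kg

[OCl⁻]/[HOCl] = 10^(pH − pKa) = 10^(8.04 − 7.53) = 3.236; fraction as HOCl = 1/(1 + 3.236) = 0.2361.
Free chlorine required for 2.15 ppm HOCl: 2.15 / 0.2361 = 9.107 ppm.
FC to add: 9.107 − 0.2 = 8.907 mg/L as Cl₂.
Cl₂ equivalent: 8.907 mg/L × 523,000 L = 4658 g.
Product at 90.4% available Cl: 4658 / 0.904 = 5153 g.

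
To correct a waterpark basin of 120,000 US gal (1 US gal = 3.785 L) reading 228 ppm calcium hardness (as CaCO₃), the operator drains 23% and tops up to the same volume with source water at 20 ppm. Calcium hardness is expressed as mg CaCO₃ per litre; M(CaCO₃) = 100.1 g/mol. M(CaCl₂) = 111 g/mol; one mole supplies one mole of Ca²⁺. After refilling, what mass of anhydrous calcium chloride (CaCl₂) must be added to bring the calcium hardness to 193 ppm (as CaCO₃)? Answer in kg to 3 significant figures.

Volume: 120,000 US gal × 3.785 L/gal = 454,200 L.
After draining 23% and refilling: 228 × 0.77 + 20 × 0.23 = 180.16 ppm.
Deficit to target: 193 − 180.16 = 12.84 mg/L.
As CaCO₃: 12.84 mg/L × 454,200 L = 5832 g; ÷ 100.1 = 58.26 mol Ca²⁺.
Mass: 58.26 × 111 = 6467 g.

6.47 kg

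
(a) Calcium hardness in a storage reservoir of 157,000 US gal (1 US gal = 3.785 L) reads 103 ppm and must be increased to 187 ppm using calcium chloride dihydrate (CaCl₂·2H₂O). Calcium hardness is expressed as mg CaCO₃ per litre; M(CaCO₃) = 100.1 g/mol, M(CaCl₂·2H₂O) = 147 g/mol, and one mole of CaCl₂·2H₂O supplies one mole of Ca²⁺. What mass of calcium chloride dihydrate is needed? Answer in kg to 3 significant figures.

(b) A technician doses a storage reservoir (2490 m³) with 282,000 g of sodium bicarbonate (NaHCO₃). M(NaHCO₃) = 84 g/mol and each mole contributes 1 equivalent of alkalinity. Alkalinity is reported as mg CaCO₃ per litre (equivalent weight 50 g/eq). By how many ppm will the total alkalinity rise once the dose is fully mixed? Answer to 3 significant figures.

(a) 73.3 kg; (b) 67.4 ppm

(a) Volume: 157,000 US gal × 3.785 L/gal = 594,245 L.
(a) Hardness to add: (187 − 103) = 84 mg/L as CaCO₃ × 594,245 L = 49,920 g as CaCO₃.
(a) Moles of Ca²⁺ (1 mol Ca²⁺ ≡ 1 mol CaCO₃): 49,920 / 100.1 g/mol = 498.7 mol.
(a) Mass of CaCl₂·2H₂O: 498.7 × 147 = 73,300 g.

(b) Volume: 2490 m³ = 2,490,000 L.
(b) Moles of NaHCO₃: 282,000 g ÷ 84 g/mol = 3357 mol → 3357 eq of alkalinity.
(b) As CaCO₃: 3357 eq × 50 g/eq = 167,900 g.
(b) Rise: 167,900 g / 2,490,000 L × 1000 = 67.41 mg/L.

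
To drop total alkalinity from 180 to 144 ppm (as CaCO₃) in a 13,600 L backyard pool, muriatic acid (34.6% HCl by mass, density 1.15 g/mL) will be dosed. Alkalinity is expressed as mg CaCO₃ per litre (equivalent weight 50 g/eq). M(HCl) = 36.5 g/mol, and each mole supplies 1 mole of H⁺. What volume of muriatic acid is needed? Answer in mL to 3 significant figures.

Alkalinity to neutralize: (180 − 144) = 36 mg/L as CaCO₃ × 13,600 L = 489.6 g as CaCO₃.
Equivalents of H⁺ required: 489.6 ÷ 50 g/eq = 9.792 eq = 9.792 mol HCl.
Mass of HCl: 9.792 × 36.5 = 357.4 g.
Mass of 34.6% solution: 357.4 / 0.346 = 1033 g.
Volume: 1033 g ÷ 1.15 g/mL = 898.2 mL.

898 mL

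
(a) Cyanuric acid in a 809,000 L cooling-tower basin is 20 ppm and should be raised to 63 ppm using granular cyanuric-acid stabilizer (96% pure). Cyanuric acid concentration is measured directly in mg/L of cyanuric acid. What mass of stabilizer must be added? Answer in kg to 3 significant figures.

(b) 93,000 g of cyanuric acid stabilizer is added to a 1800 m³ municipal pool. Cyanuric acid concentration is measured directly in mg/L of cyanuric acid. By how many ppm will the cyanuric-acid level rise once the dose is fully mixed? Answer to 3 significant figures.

(a) 36.2 kg; (b) 51.7 ppm

(a) CYA to add: (63 − 20) = 43 mg/L × 809,000 L = 34,790 g cyanuric acid.
(a) At 96% purity: 34,790 / 0.96 = 36,240 g product.

(b) Volume: 1800 m³ = 1,800,000 L.
(b) Rise: 93,000 g / 1,800,000 L × 1000 = 51.67 mg/L.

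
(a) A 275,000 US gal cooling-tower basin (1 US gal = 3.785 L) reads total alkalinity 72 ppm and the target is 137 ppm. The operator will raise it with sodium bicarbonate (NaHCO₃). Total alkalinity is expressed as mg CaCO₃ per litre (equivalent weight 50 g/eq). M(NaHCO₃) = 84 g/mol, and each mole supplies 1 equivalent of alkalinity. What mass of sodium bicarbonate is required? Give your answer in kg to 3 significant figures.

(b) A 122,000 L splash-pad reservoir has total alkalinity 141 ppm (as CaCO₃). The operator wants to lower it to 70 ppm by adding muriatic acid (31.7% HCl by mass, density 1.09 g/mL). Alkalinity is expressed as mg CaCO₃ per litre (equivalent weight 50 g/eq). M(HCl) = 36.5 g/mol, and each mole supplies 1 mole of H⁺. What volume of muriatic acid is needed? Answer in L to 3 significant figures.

(a) Volume: 275,000 US gal × 3.785 L/gal = 1,040,875 L.
(a) Alkalinity to add: (137 − 72) = 65 mg/L as CaCO₃ × 1,040,875 L = 67,660 g as CaCO₃.
(a) Equivalents: 67,660 g ÷ 50 g/eq = 1353 eq.
(a) NaHCO₃ supplies 1 eq per mole → 1353 mol.
(a) Mass: 1353 mol × 84 g/mol = 113,700 g.

(b) Alkalinity to neutralize: (141 − 70) = 71 mg/L as CaCO₃ × 122,000 L = 8662 g as CaCO₃.
(b) Equivalents of H⁺ required: 8662 ÷ 50 g/eq = 173.2 eq = 173.2 mol HCl.
(b) Mass of HCl: 173.2 × 36.5 = 6323 g.
(b) Mass of 31.7% solution: 6323 / 0.317 = 19,950 g.
(b) Volume: 19,950 g ÷ 1.09 g/mL = 18,300 mL.

(a) 114 kg; (b) 18.3 L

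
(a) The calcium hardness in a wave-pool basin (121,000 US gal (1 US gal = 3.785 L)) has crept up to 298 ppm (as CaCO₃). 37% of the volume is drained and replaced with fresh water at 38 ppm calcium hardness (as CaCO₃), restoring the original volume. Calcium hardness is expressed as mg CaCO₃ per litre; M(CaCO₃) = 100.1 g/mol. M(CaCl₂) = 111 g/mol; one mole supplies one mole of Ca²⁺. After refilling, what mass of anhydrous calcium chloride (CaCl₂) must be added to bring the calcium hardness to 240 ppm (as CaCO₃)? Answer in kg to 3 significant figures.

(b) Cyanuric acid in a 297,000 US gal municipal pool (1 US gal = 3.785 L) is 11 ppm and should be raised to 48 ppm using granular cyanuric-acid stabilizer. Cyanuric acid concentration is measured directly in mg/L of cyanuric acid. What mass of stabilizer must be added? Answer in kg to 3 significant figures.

(a) Volume: 121,000 US gal × 3.785 L/gal = 457,985 L.
(a) After draining 37% and refilling: 298 × 0.63 + 38 × 0.37 = 201.8 ppm.
(a) Deficit to target: 240 − 201.8 = 38.2 mg/L.
(a) As CaCO₃: 38.2 mg/L × 457,985 L = 17,500 g; ÷ 100.1 = 174.8 mol Ca²⁺.
(a) Mass: 174.8 × 111 = 19,400 g.

(b) Volume: 297,000 US gal × 3.785 L/gal = 1,124,145 L.
(b) CYA to add: (48 − 11) = 37 mg/L × 1,124,145 L = 41,590 g cyanuric acid.

(a) 19.4 kg; (b) 41.6 kg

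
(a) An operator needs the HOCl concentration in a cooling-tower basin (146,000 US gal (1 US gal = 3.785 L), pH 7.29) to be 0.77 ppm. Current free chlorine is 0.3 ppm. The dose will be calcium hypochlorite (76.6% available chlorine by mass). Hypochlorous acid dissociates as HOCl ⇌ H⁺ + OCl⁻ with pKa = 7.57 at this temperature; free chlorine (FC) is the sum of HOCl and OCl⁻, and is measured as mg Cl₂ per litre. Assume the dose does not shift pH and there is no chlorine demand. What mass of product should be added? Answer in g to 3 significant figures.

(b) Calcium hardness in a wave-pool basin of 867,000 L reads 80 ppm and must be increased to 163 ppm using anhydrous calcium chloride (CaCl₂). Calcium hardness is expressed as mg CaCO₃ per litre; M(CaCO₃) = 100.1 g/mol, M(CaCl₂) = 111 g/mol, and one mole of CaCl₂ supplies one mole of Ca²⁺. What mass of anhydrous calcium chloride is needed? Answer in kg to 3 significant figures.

(a) Volume: 146,000 US gal × 3.785 L/gal = 552,610 L.
(a) [OCl⁻]/[HOCl] = 10^(pH − pKa) = 10^(7.29 − 7.57) = 0.5248; fraction as HOCl = 1/(1 + 0.5248) = 0.6558.
(a) Free chlorine required for 0.77 ppm HOCl: 0.77 / 0.6558 = 1.174 ppm.
(a) FC to add: 1.174 − 0.3 = 0.8741 mg/L as Cl₂.
(a) Cl₂ equivalent: 0.8741 mg/L × 552,610 L = 483 g.
(a) Product at 76.6% available Cl: 483 / 0.766 = 630.6 g.

(b) Hardness to add: (163 − 80) = 83 mg/L as CaCO₃ × 867,000 L = 71,960 g as CaCO₃.
(b) Moles of Ca²⁺ (1 mol Ca²⁺ ≡ 1 mol CaCO₃): 71,960 / 100.1 g/mol = 718.9 mol.
(b) Mass of CaCl₂: 718.9 × 111 = 79,800 g.

(a) 631 g; (b) 79.8 kg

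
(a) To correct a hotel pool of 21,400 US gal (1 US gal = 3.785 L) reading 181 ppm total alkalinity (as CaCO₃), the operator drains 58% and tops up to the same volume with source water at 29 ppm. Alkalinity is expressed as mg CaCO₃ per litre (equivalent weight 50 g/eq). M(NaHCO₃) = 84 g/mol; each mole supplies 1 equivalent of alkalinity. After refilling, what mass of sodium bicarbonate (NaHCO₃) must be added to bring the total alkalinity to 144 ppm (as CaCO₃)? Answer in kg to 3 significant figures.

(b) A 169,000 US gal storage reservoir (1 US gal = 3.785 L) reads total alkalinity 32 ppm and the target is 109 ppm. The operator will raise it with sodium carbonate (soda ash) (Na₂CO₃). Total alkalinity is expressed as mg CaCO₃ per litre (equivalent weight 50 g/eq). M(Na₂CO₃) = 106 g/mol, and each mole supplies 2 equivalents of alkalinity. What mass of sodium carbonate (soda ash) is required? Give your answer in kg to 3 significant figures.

(a) 6.96 kg; (b) 52.2 kg

(a) Volume: 21,400 US gal × 3.785 L/gal = 80,999 L.
(a) After draining 58% and refilling: 181 × 0.42 + 29 × 0.58 = 92.84 ppm.
(a) Deficit to target: 144 − 92.84 = 51.16 mg/L.
(a) As CaCO₃: 51.16 mg/L × 80,999 L = 4144 g; ÷ 50 g/eq ÷ 1 = 82.88 mol NaHCO₃.
(a) Mass: 82.88 × 84 = 6962 g.

(b) Volume: 169,000 US gal × 3.785 L/gal = 639,665 L.
(b) Alkalinity to add: (109 − 32) = 77 mg/L as CaCO₃ × 639,665 L = 49,250 g as CaCO₃.
(b) Equivalents: 49,250 g ÷ 50 g/eq = 985.1 eq.
(b) Each mole of Na₂CO₃ supplies 2 eq, so 985.1 / 2 = 492.5 mol.
(b) Mass: 492.5 mol × 106 g/mol = 52,210 g.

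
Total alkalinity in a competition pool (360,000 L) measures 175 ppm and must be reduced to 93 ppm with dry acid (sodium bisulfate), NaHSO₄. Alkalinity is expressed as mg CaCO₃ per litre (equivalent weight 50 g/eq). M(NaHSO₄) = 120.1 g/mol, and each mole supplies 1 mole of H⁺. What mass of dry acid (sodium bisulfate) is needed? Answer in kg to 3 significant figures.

70.9 kg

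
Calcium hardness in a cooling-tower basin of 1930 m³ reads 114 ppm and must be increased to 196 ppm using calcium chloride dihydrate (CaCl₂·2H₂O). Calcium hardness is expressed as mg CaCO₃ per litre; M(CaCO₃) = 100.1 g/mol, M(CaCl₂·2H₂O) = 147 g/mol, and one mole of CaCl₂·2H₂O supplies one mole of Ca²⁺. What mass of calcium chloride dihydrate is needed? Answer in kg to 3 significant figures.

232 kg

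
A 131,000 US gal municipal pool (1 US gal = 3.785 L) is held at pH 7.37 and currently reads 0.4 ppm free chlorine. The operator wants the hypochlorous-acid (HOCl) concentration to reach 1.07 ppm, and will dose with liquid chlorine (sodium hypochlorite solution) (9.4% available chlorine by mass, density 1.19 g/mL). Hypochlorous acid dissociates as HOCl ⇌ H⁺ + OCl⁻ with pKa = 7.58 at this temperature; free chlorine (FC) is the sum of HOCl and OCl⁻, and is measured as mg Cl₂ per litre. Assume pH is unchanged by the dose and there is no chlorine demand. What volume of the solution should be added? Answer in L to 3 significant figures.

5.89 L

Volume: 131,000 US gal × 3.785 L/gal = 495,835 L.
[OCl⁻]/[HOCl] = 10^(pH − pKa) = 10^(7.37 − 7.58) = 0.6166; fraction as HOCl = 1/(1 + 0.6166) = 0.6186.
Free chlorine required for 1.07 ppm HOCl: 1.07 / 0.6186 = 1.73 ppm.
FC to add: 1.73 − 0.4 = 1.33 mg/L as Cl₂.
Cl₂ equivalent: 1.33 mg/L × 495,835 L = 659.3 g.
Product at 9.4% available Cl: 659.3 / 0.094 = 7014 g.
Volume: 7014 g ÷ 1.19 g/mL = 5894 mL.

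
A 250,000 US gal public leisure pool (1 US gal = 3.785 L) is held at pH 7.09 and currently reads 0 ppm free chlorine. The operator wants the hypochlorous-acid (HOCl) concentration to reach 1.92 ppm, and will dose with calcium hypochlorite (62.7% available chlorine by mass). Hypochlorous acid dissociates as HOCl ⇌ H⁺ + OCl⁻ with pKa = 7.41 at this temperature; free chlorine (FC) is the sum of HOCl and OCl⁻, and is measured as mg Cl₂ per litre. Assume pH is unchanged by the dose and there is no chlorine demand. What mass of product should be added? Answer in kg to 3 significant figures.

4.28 kg

Volume: 250,000 US gal × 3.785 L/gal = 946,250 L.
[OCl⁻]/[HOCl] = 10^(pH − pKa) = 10^(7.09 − 7.41) = 0.4786; fraction as HOCl = 1/(1 + 0.4786) = 0.6763.
Free chlorine required for 1.92 ppm HOCl: 1.92 / 0.6763 = 2.839 ppm.
FC to add: 2.839 − 0 = 2.839 mg/L as Cl₂.
Cl₂ equivalent: 2.839 mg/L × 946,250 L = 2686 g.
Product at 62.7% available Cl: 2686 / 0.627 = 4284 g.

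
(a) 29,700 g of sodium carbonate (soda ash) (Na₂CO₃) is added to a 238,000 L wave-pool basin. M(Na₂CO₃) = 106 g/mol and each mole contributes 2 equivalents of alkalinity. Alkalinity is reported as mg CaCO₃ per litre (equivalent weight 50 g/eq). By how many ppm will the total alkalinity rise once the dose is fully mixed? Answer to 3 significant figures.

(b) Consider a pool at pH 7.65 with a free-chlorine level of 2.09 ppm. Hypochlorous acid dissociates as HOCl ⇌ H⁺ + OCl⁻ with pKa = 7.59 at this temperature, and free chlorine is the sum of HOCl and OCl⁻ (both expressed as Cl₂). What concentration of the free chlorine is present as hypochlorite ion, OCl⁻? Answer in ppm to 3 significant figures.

(a) Moles of Na₂CO₃: 29,700 g ÷ 106 g/mol = 280.2 mol → 560.4 eq of alkalinity.
(a) As CaCO₃: 560.4 eq × 50 g/eq = 28,020 g.
(a) Rise: 28,020 g / 238,000 L × 1000 = 117.7 mg/L.

(b) [OCl⁻]/[HOCl] = 10^(pH − pKa) = 10^(7.65 − 7.59) = 10^0.06 = 1.148.
(b) Fraction as HOCl = 1 / (1 + 1.148) = 0.4655.
(b) OCl⁻ = (1 − 0.4655) × 2.09 ppm = 1.117 ppm.

(a) 118 ppm; (b) 1.12 ppm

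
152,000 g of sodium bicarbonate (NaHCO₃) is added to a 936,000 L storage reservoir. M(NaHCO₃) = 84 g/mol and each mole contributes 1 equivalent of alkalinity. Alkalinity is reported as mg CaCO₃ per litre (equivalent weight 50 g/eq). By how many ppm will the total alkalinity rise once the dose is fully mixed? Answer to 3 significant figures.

96.7 ppm

Moles of NaHCO₃: 152,000 g ÷ 84 g/mol = 1810 mol → 1810 eq of alkalinity.
As CaCO₃: 1810 eq × 50 g/eq = 90,480 g.
Rise: 90,480 g / 936,000 L × 1000 = 96.66 mg/L.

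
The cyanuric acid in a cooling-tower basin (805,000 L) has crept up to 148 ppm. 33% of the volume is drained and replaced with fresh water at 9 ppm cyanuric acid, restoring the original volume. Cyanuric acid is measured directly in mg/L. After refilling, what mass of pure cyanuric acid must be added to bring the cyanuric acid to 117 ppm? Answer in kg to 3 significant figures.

12.0 kg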